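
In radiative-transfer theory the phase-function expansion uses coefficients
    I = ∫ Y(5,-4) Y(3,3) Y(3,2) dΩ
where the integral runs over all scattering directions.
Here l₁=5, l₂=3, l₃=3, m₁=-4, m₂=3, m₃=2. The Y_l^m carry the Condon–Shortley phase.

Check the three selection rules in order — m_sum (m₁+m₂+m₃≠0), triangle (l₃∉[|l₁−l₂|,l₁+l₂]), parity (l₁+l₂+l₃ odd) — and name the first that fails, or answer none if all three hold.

Σmᵢ = 1  ✗
l₃∈[|l₁−l₂|,l₁+l₂]=[2,8], have l₃=3
Σlᵢ = 11 ⇒ odd

m_sum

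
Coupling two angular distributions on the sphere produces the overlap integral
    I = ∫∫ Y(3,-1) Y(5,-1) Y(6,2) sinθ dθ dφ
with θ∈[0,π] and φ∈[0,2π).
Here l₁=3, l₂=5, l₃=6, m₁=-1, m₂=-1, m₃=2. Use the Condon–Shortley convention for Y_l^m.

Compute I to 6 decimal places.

Checks pass: Σm=0; 14 even; l₃=6∈[2,8].
(2·3+1)(2·5+1)(2·6+1) = 1001
Δ: 2! 4! 8! / 15! → 1/675675
sum: t=0:+1/8640 t=1:−1/2304 t=2:+1/8640 = -7/34560
3j²(3 5 6; 0 0 0) = Δ·Π!·Σ² = 7/429  (sign -1)
sum: t=0:+1/27648 t=1:−1/4320 t=2:+1/11520 = -1/9216
3j²(3 5 6; -1 -1 2) = Δ·Π!·Σ² = 2/143  (sign -1)
combine: 4πI² = 1001·7/429·2/143 = 98/429
take √, sign +1: I = 0.13482780

0.134828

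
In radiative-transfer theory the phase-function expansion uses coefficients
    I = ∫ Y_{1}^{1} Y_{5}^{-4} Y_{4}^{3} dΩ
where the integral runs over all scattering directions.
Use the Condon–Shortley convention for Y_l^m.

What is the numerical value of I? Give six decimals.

m-sum 0 ✓  L=10 even ✓  4≤4≤6 ✓
Π(2lᵢ+1) = 3×11×9 = 297
triangle coeff Δ(1,5,4) = 1/495
Σ_t [1,1]: t=1:−1/576 = -1/576
(3j)²=5/99 [(1 5 4; 0 0 0)], sign=-1
Σ_t [0,0]: t=0:+1/10080 = 1/10080
(3j)²=4/55 [(1 5 4; 1 -4 3)], sign=-1
⇒ 4πI² = 12/11
I = (+1)√(12/11/(4π)) = 0.29463840

0.294638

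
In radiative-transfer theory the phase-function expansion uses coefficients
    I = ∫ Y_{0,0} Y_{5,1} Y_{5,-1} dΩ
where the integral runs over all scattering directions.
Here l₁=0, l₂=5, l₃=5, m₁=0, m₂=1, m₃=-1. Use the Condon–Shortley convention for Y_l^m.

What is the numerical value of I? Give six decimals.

Checks pass: Σm=0; 10 even; l₃=5∈[5,5].
(2·0+1)(2·5+1)(2·5+1) = 121
Δ: 0! 0! 10! / 11! → 1/11
sum: t=0:+1/14400 = 1/14400
3j²(0 5 5; 0 0 0) = Δ·Π!·Σ² = 1/11  (sign -1)
sum: t=0:+1/17280 = 1/17280
3j²(0 5 5; 0 1 -1) = Δ·Π!·Σ² = 1/11  (sign +1)
combine: 4πI² = 121·1/11·1/11 = 1/1
take √, sign -1: I = -0.28209479

-0.282095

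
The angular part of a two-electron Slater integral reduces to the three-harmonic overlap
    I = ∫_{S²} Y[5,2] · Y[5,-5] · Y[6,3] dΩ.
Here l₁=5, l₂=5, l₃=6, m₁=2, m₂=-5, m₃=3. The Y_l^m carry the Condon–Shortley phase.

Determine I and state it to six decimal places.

Rules hold: Σm=0, L=16 even, 0≤6≤10.
N = 11·11·13 = 1573
Δ = 4!·6!·6!/17! = 1/28588560
Racah Σ t=0..4: t=0:+1/345600 t=1:−1/13824 t=2:+1/5184 t=3:−1/13824 t=4:+1/345600 = 7/129600
⇒ 3j(5 5 6; 0 0 0)² = 80/7293, sgn +1
Racah Σ t=0..0: t=0:+1/622080 = 1/622080
⇒ 3j(5 5 6; 2 -5 3)² = 105/4862, sgn -1
4πI² = N·(3j₀)²·(3jₘ)² = 1400/3757
I = -1·√(0.372638/4π) = -0.17220212

-0.172202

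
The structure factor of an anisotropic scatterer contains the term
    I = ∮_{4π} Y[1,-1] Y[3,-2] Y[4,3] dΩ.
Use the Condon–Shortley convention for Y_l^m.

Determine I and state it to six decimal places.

-0.282095

m-sum 0 ✓  L=8 even ✓  2≤4≤4 ✓
Π(2lᵢ+1) = 3×7×9 = 189
triangle coeff Δ(1,3,4) = 1/252
Σ_t [0,0]: t=0:+1/36 = 1/36
(3j)²=4/63 [(1 3 4; 0 0 0)], sign=+1
Σ_t [0,0]: t=0:+1/240 = 1/240
(3j)²=1/12 [(1 3 4; -1 -2 3)], sign=-1
⇒ 4πI² = 1/1
I = (-1)√(1/1/(4π)) = -0.28209479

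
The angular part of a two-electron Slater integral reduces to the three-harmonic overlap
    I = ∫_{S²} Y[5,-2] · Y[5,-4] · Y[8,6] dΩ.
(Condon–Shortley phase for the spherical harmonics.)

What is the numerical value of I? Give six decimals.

-0.023187

Checks pass: Σm=0; 18 even; l₃=8∈[0,10].
(2·5+1)(2·5+1)(2·8+1) = 2057
Δ: 2! 8! 8! / 19! → 1/37413090
sum: t=0:+1/1036800 t=1:−1/331776 t=2:+1/1036800 = -1/921600
3j²(5 5 8; 0 0 0) = Δ·Π!·Σ² = 490/46189  (sign -1)
sum: t=0:+1/50803200 t=1:−1/58060800 = 1/406425600
3j²(5 5 8; -2 -4 6) = Δ·Π!·Σ² = 1/3230  (sign +1)
combine: 4πI² = 2057·490/46189·1/3230 = 539/79781
take √, sign -1: I = -0.02318674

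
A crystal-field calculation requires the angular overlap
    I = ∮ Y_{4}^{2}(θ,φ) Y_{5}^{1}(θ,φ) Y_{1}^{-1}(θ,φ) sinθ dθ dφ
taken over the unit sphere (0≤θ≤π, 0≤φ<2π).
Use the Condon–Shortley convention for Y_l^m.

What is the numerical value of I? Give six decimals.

0.000000

2 + 1 − 1 = 2 ≠ 0: azimuthal integral kills it; I = 0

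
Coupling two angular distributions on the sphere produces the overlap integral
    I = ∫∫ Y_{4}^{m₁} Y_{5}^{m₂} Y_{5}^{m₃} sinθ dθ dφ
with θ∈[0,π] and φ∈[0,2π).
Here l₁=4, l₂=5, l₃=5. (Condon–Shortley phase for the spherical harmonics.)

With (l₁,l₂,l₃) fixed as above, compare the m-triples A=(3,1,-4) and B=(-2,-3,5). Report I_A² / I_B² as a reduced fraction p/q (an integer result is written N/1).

5/6

Same 4,5,5: normalisation and zero-m 3j drop out of the ratio.
A: Δ: 4! 4! 6! / 15! → 1/3153150; sum: t=0:+1/103680 t=1:−1/17280 = -1/20736; 3j²(4 5 5; 3 1 -4) = Δ·Π!·Σ² = 10/429  (sign +1)
B: Δ: 4! 4! 6! / 15! → 1/3153150; sum: t=2:+1/69120 = 1/69120; 3j²(4 5 5; -2 -3 5) = Δ·Π!·Σ² = 4/143  (sign +1)
I_A²/I_B² = (10/429)/(4/143) = 5/6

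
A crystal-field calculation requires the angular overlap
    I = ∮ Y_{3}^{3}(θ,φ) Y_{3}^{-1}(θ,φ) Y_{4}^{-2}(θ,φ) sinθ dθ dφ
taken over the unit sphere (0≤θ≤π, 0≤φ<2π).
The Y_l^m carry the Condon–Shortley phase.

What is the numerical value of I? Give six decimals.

-0.188451

m-sum 0 ✓  L=10 even ✓  0≤4≤6 ✓
Π(2lᵢ+1) = 7×7×9 = 441
triangle coeff Δ(3,3,4) = 1/34650
Σ_t [0,2]: t=0:+1/72 t=1:−1/16 t=2:+1/72 = -5/144
(3j)²=2/77 [(3 3 4; 0 0 0)], sign=-1
Σ_t [0,0]: t=0:+1/192 = 1/192
(3j)²=3/77 [(3 3 4; 3 -1 -2)], sign=+1
⇒ 4πI² = 54/121
I = (-1)√(54/121/(4π)) = -0.18845135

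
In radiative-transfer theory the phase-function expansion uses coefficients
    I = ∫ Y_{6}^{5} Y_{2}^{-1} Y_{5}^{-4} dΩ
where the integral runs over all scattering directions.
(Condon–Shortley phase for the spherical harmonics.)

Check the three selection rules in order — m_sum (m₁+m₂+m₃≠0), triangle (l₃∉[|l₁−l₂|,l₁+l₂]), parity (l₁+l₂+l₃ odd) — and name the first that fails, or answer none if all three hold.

Σmᵢ = 0  ✓
l₃∈[|l₁−l₂|,l₁+l₂]=[4,8], have l₃=5  ✓
Σlᵢ = 13 ⇒ odd  ✗

parity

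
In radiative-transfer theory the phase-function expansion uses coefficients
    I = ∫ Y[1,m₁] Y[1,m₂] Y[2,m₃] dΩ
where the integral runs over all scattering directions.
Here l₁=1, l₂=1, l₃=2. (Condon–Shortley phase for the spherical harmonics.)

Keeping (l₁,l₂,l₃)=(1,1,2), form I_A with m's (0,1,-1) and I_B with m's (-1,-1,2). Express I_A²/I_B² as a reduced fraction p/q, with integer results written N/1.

1/2

l's match ⇒ only the (l;m) 3-j factors differ between A and B.
A: triangle coeff Δ(1,1,2) = 1/30; Σ_t [0,0]: t=0:+1/2 = 1/2; (3j)²=1/10 [(1 1 2; 0 1 -1)], sign=-1
B: triangle coeff Δ(1,1,2) = 1/30; Σ_t [0,0]: t=0:+1/4 = 1/4; (3j)²=1/5 [(1 1 2; -1 -1 2)], sign=+1
I_A²/I_B² = (1/10)/(1/5) = 1/2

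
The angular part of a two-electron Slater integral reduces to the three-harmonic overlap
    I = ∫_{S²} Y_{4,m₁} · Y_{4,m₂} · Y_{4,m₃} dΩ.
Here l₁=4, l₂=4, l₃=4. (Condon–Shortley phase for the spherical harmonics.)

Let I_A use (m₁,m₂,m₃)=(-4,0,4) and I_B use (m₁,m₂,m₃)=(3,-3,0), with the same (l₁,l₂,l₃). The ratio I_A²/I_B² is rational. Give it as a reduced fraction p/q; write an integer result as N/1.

4/9

l's match ⇒ only the (l;m) 3-j factors differ between A and B.
A: triangle coeff Δ(4,4,4) = 1/450450; Σ_t [4,4]: t=4:+1/13824 = 1/13824; (3j)²=14/1287 [(4 4 4; -4 0 4)], sign=+1
B: triangle coeff Δ(4,4,4) = 1/450450; Σ_t [0,1]: t=0:+1/864 t=1:−1/3456 = 1/1152; (3j)²=7/286 [(4 4 4; 3 -3 0)], sign=+1
I_A²/I_B² = (14/1287)/(7/286) = 4/9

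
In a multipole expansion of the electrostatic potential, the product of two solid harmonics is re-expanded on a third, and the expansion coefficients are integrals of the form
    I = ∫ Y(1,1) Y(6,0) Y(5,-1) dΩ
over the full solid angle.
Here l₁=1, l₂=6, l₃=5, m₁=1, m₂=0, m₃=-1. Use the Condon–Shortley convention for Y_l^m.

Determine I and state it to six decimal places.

m-sum 0 ✓  L=12 even ✓  5≤5≤7 ✓
Π(2lᵢ+1) = 3×13×11 = 429
triangle coeff Δ(1,6,5) = 1/858
Σ_t [1,1]: t=1:−1/14400 = -1/14400
(3j)²=6/143 [(1 6 5; 0 0 0)], sign=+1
Σ_t [0,0]: t=0:+1/34560 = 1/34560
(3j)²=5/286 [(1 6 5; 1 0 -1)], sign=+1
⇒ 4πI² = 45/143
I = (+1)√(45/143/(4π)) = 0.15824621

0.158246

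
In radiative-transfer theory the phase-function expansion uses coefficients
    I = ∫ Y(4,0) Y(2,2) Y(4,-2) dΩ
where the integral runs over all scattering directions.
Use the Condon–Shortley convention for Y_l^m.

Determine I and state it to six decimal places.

Rules hold: Σm=0, L=10 even, 2≤4≤6.
N = 9·5·9 = 405
Δ = 2!·6!·2!/11! = 1/13860
Racah Σ t=0..2: t=0:+1/192 t=1:−1/36 t=2:+1/192 = -5/288
⇒ 3j(4 2 4; 0 0 0)² = 20/693, sgn -1
Racah Σ t=2..2: t=2:+1/192 = 1/192
⇒ 3j(4 2 4; 0 2 -2)² = 3/77, sgn +1
4πI² = N·(3j₀)²·(3jₘ)² = 2700/5929
I = -1·√(0.455389/4π) = -0.19036462

-0.190365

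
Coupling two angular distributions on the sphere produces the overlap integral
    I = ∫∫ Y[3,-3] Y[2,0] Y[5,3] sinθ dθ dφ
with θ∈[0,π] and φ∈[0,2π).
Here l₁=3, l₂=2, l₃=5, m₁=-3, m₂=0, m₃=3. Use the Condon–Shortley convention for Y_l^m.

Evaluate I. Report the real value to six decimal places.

-0.126792

m-sum 0 ✓  L=10 even ✓  1≤5≤5 ✓
Π(2lᵢ+1) = 7×5×11 = 385
triangle coeff Δ(3,2,5) = 1/2310
Σ_t [0,0]: t=0:+1/144 = 1/144
(3j)²=10/231 [(3 2 5; 0 0 0)], sign=-1
Σ_t [0,0]: t=0:+1/2880 = 1/2880
(3j)²=2/165 [(3 2 5; -3 0 3)], sign=+1
⇒ 4πI² = 20/99
I = (-1)√(20/99/(4π)) = -0.12679218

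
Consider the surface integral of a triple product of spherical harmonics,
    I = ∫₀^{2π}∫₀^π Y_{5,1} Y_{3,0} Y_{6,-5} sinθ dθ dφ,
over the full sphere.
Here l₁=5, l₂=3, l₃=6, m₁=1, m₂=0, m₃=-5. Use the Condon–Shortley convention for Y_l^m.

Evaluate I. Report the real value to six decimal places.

m-sum = 1 + 0 − 5 = -4 ≠ 0 ⇒ I = 0

0.000000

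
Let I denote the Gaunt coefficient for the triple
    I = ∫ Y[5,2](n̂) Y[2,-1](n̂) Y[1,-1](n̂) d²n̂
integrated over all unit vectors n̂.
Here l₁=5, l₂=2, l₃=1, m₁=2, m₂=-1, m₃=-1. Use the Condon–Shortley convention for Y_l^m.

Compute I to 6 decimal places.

|5−2|≤1≤5+2 violated ⇒ I = 0

0.000000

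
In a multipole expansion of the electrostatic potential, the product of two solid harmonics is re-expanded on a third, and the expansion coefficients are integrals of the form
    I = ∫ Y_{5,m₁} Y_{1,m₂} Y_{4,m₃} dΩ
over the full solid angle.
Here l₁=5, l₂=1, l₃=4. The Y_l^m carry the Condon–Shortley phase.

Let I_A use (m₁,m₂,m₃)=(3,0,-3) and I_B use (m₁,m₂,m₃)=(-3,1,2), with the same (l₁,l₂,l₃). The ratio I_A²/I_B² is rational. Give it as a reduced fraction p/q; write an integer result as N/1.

4/7

l's match ⇒ only the (l;m) 3-j factors differ between A and B.
A: triangle coeff Δ(5,1,4) = 1/495; Σ_t [1,1]: t=1:−1/5040 = -1/5040; (3j)²=16/495 [(5 1 4; 3 0 -3)], sign=+1
B: triangle coeff Δ(5,1,4) = 1/495; Σ_t [2,2]: t=2:+1/2880 = 1/2880; (3j)²=28/495 [(5 1 4; -3 1 2)], sign=+1
I_A²/I_B² = (16/495)/(28/495) = 4/7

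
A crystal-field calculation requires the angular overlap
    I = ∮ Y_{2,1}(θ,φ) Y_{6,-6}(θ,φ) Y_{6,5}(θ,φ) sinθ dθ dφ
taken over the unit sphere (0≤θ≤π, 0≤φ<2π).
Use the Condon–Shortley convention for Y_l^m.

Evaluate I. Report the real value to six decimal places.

0.178412

m-sum 0 ✓  L=14 even ✓  4≤6≤8 ✓
Π(2lᵢ+1) = 5×13×13 = 845
triangle coeff Δ(2,6,6) = 1/90090
Σ_t [0,2]: t=0:+1/69120 t=1:−1/14400 t=2:+1/69120 = -7/172800
(3j)²=14/715 [(2 6 6; 0 0 0)], sign=-1
Σ_t [0,0]: t=0:+1/7257600 = 1/7257600
(3j)²=11/455 [(2 6 6; 1 -6 5)], sign=-1
⇒ 4πI² = 2/5
I = (+1)√(2/5/(4π)) = 0.17841241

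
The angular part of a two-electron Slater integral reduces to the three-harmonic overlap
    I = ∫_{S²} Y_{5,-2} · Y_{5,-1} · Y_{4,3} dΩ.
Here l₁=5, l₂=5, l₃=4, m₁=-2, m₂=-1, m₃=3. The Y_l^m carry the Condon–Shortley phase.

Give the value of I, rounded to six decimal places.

Rules hold: Σm=0, L=14 even, 0≤4≤10.
N = 11·11·9 = 1089
Δ = 6!·4!·4!/15! = 1/3153150
Racah Σ t=1..5: t=1:−1/69120 t=2:+1/1728 t=3:−1/576 t=4:+1/1728 t=5:−1/69120 = -7/11520
⇒ 3j(5 5 4; 0 0 0)² = 2/143, sgn -1
Racah Σ t=3..4: t=3:−1/5184 t=4:+1/6912 = -1/20736
⇒ 3j(5 5 4; -2 -1 3)² = 5/2574, sgn +1
4πI² = N·(3j₀)²·(3jₘ)² = 5/169
I = -1·√(0.0295858/4π) = -0.04852178

-0.048522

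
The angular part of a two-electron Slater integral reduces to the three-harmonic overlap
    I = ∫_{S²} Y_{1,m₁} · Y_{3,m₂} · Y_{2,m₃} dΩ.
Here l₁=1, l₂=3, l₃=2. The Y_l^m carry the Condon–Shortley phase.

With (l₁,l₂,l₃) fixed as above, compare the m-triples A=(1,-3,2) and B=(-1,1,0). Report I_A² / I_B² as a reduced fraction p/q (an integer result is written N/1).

l's match ⇒ only the (l;m) 3-j factors differ between A and B.
A: triangle coeff Δ(1,3,2) = 1/105; Σ_t [0,0]: t=0:+1/48 = 1/48; (3j)²=1/7 [(1 3 2; 1 -3 2)], sign=+1
B: triangle coeff Δ(1,3,2) = 1/105; Σ_t [2,2]: t=2:+1/8 = 1/8; (3j)²=2/35 [(1 3 2; -1 1 0)], sign=+1
I_A²/I_B² = (1/7)/(2/35) = 5/2

5/2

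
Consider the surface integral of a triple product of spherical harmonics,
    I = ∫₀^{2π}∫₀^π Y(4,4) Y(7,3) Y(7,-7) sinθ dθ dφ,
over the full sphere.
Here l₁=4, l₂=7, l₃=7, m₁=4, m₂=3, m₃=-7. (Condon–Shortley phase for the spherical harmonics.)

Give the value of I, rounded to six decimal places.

Rules hold: Σm=0, L=18 even, 3≤7≤11.
N = 9·15·15 = 2025
Δ = 4!·4!·10!/19! = 1/58198140
Racah Σ t=0..4: t=0:+1/17418240 t=1:−1/622080 t=2:+1/230400 t=3:−1/622080 t=4:+1/17418240 = 1/806400
⇒ 3j(4 7 7; 0 0 0)² = 2268/230945, sgn -1
Racah Σ t=0..0: t=0:+1/2090188800 = 1/2090188800
⇒ 3j(4 7 7; 4 3 -7)² = 7/5814, sgn +1
4πI² = N·(3j₀)²·(3jₘ)² = 357210/14919047
I = -1·√(0.0239432/4π) = -0.04365021

-0.043650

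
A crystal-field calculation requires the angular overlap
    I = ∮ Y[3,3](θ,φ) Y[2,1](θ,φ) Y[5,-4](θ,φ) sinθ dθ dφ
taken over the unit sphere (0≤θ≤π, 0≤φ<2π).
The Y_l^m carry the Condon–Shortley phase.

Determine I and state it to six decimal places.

Rules hold: Σm=0, L=10 even, 1≤5≤5.
N = 7·5·11 = 385
Δ = 0!·6!·4!/11! = 1/2310
Racah Σ t=0..0: t=0:+1/144 = 1/144
⇒ 3j(3 2 5; 0 0 0)² = 10/231, sgn -1
Racah Σ t=0..0: t=0:+1/4320 = 1/4320
⇒ 3j(3 2 5; 3 1 -4)² = 2/55, sgn -1
4πI² = N·(3j₀)²·(3jₘ)² = 20/33
I = +1·√(0.606061/4π) = 0.21961050

0.219610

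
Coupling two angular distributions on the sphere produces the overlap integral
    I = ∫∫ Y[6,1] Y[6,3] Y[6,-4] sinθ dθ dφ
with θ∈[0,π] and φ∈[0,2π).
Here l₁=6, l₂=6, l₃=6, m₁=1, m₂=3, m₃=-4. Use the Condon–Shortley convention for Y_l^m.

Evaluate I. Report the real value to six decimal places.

m-sum 0 ✓  L=18 even ✓  0≤6≤12 ✓
Π(2lᵢ+1) = 13×13×13 = 2197
triangle coeff Δ(6,6,6) = 1/325909584
Σ_t [0,6]: t=0:+1/373248000 t=1:−1/1728000 t=2:+1/110592 t=3:−1/46656 t=4:+1/110592 t=5:−1/1728000 t=6:+1/373248000 = -7/1555200
(3j)²=400/46189 [(6 6 6; 0 0 0)], sign=-1
Σ_t [3,5]: t=3:−1/1244160 t=4:+1/691200 t=5:−1/4147200 = 1/2488320
(3j)²=875/184756 [(6 6 6; 1 3 -4)], sign=+1
⇒ 4πI² = 1137500/12623809
I = (-1)√(1137500/12623809/(4π)) = -0.08467897

-0.084679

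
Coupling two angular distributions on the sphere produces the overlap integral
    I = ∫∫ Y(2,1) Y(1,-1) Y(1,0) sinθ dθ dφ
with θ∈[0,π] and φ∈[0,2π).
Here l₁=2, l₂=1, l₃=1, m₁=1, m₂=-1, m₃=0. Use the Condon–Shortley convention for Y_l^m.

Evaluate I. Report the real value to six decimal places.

-0.218510

Rules hold: Σm=0, L=4 even, 1≤1≤3.
N = 5·3·3 = 45
Δ = 2!·2!·0!/5! = 1/30
Racah Σ t=1..1: t=1:−1/1 = -1/1
⇒ 3j(2 1 1; 0 0 0)² = 2/15, sgn +1
Racah Σ t=0..0: t=0:+1/2 = 1/2
⇒ 3j(2 1 1; 1 -1 0)² = 1/10, sgn -1
4πI² = N·(3j₀)²·(3jₘ)² = 3/5
I = -1·√(0.6/4π) = -0.21850969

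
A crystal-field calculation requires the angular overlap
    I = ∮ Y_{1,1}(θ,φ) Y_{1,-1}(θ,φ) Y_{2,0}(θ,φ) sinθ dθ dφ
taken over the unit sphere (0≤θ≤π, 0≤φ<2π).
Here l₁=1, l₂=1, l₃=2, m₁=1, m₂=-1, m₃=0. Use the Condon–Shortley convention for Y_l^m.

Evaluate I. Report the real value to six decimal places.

0.126157

Rules hold: Σm=0, L=4 even, 0≤2≤2.
N = 3·3·5 = 45
Δ = 0!·2!·2!/5! = 1/30
Racah Σ t=0..0: t=0:+1/1 = 1/1
⇒ 3j(1 1 2; 0 0 0)² = 2/15, sgn +1
Racah Σ t=0..0: t=0:+1/4 = 1/4
⇒ 3j(1 1 2; 1 -1 0)² = 1/30, sgn +1
4πI² = N·(3j₀)²·(3jₘ)² = 1/5
I = +1·√(0.2/4π) = 0.12615663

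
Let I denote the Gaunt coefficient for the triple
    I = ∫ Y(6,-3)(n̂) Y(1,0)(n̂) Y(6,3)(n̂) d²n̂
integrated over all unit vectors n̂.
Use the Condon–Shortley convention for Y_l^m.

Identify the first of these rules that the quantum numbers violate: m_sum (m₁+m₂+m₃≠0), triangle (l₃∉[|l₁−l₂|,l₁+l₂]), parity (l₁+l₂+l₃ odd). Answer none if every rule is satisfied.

m₁+m₂+m₃ = -3 + 0 + 3 = 0  ✓
triangle: |6−1|=5 ≤ l₃=6 ≤ 6+1=7  ✓
parity: l₁+l₂+l₃ = 13 is odd  ✗

parity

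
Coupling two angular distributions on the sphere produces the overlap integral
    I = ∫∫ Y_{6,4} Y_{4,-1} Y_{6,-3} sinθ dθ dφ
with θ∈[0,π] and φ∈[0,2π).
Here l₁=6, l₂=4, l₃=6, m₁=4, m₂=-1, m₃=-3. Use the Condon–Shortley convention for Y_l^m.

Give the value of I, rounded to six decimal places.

Rules hold: Σm=0, L=16 even, 2≤6≤10.
N = 13·9·13 = 1521
Δ = 4!·8!·4!/17! = 1/15315300
Racah Σ t=0..4: t=0:+1/829440 t=1:−1/25920 t=2:+1/9216 t=3:−1/25920 t=4:+1/829440 = 7/207360
⇒ 3j(6 4 6; 0 0 0)² = 28/2431, sgn +1
Racah Σ t=0..2: t=0:+1/207360 t=1:−1/120960 t=2:+1/967680 = -1/414720
⇒ 3j(6 4 6; 4 -1 -3)² = 21/4862, sgn +1
4πI² = N·(3j₀)²·(3jₘ)² = 2646/34969
I = +1·√(0.075667/4π) = 0.07759762

0.077598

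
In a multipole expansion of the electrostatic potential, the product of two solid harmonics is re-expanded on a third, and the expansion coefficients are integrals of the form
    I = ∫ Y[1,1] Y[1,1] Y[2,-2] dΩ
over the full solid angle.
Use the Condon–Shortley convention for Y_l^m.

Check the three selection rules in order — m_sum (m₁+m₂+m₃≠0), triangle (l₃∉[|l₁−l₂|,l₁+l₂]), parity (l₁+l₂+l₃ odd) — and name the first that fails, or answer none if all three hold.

none

m₁+m₂+m₃ = 1 + 1 − 2 = 0  ✓
triangle: |1−1|=0 ≤ l₃=2 ≤ 1+1=2  ✓
parity: l₁+l₂+l₃ = 4 is even  ✓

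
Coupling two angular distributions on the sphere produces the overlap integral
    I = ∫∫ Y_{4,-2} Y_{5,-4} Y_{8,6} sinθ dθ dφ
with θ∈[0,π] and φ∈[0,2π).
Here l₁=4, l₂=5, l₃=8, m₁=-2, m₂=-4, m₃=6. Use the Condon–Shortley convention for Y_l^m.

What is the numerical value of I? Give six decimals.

0.000000

Σlᵢ=17 odd — θ-integrand is odd under cosθ→−cosθ; I=0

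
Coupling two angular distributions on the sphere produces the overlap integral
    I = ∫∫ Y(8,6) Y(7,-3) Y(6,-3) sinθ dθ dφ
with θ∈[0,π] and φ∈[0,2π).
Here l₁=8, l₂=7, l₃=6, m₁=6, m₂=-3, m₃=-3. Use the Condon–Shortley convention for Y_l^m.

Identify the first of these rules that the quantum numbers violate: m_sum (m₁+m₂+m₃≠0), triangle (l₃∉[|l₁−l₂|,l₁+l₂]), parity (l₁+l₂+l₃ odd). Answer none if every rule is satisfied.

parity

Σmᵢ = 0  ✓
l₃∈[|l₁−l₂|,l₁+l₂]=[1,15], have l₃=6  ✓
Σlᵢ = 21 ⇒ odd  ✗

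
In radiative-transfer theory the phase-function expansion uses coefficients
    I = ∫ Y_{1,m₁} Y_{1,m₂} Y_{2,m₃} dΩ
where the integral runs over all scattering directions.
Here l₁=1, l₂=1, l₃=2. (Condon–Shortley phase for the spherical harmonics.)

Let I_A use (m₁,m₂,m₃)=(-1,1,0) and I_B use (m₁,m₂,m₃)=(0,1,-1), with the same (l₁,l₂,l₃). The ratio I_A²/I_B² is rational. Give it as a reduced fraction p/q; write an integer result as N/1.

Same 1,1,2: normalisation and zero-m 3j drop out of the ratio.
A: Δ: 0! 2! 2! / 5! → 1/30; sum: t=0:+1/4 = 1/4; 3j²(1 1 2; -1 1 0) = Δ·Π!·Σ² = 1/30  (sign +1)
B: Δ: 0! 2! 2! / 5! → 1/30; sum: t=0:+1/2 = 1/2; 3j²(1 1 2; 0 1 -1) = Δ·Π!·Σ² = 1/10  (sign -1)
I_A²/I_B² = (1/30)/(1/10) = 1/3

1/3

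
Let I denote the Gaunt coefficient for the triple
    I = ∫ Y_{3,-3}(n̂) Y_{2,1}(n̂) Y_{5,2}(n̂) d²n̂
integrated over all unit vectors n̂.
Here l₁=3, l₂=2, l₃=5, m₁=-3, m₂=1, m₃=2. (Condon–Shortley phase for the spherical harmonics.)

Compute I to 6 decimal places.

Checks pass: Σm=0; 10 even; l₃=5∈[1,5].
(2·3+1)(2·2+1)(2·5+1) = 385
Δ: 0! 6! 4! / 11! → 1/2310
sum: t=0:+1/144 = 1/144
3j²(3 2 5; 0 0 0) = Δ·Π!·Σ² = 10/231  (sign -1)
sum: t=0:+1/4320 = 1/4320
3j²(3 2 5; -3 1 2) = Δ·Π!·Σ² = 1/330  (sign -1)
combine: 4πI² = 385·10/231·1/330 = 5/99
take √, sign +1: I = 0.06339609

0.063396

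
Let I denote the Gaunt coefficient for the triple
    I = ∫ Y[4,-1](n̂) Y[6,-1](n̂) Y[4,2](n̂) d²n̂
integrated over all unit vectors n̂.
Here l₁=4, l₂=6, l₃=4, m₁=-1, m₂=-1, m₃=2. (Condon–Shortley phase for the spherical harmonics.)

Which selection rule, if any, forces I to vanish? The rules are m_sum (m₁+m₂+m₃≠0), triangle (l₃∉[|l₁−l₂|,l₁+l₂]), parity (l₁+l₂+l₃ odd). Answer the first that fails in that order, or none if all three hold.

none

Σmᵢ = 0  ✓
l₃∈[|l₁−l₂|,l₁+l₂]=[2,10], have l₃=4  ✓
Σlᵢ = 14 ⇒ even  ✓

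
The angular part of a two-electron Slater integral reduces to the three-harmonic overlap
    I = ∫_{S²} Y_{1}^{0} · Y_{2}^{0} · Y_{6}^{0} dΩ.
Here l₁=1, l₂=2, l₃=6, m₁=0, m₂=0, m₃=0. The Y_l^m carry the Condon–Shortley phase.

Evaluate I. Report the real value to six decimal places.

l₃=6 ∉ [1,3] — triangle fails ⇒ I = 0

0.000000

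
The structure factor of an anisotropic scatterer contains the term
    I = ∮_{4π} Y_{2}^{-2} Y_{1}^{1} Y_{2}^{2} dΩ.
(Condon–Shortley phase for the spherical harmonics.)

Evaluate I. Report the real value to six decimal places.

-2 + 1 + 2 = 1 ≠ 0: azimuthal integral kills it; I = 0

0.000000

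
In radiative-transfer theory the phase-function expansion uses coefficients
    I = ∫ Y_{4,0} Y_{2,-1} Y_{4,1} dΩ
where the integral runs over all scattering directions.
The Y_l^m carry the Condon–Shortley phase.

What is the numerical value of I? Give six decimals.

-0.044869

Rules hold: Σm=0, L=10 even, 2≤4≤6.
N = 9·5·9 = 405
Δ = 2!·6!·2!/11! = 1/13860
Racah Σ t=0..2: t=0:+1/192 t=1:−1/36 t=2:+1/192 = -5/288
⇒ 3j(4 2 4; 0 0 0)² = 20/693, sgn -1
Racah Σ t=0..1: t=0:+1/96 t=1:−1/72 = -1/288
⇒ 3j(4 2 4; 0 -1 1)² = 1/462, sgn +1
4πI² = N·(3j₀)²·(3jₘ)² = 150/5929
I = -1·√(0.0252994/4π) = -0.04486937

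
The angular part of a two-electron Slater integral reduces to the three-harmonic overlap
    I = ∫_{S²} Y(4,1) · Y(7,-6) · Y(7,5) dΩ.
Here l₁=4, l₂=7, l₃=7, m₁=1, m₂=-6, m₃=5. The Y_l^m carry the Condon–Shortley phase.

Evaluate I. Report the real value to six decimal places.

m-sum 0 ✓  L=18 even ✓  3≤7≤11 ✓
Π(2lᵢ+1) = 9×15×15 = 2025
triangle coeff Δ(4,7,7) = 1/58198140
Σ_t [0,4]: t=0:+1/17418240 t=1:−1/622080 t=2:+1/230400 t=3:−1/622080 t=4:+1/17418240 = 1/806400
(3j)²=2268/230945 [(4 7 7; 0 0 0)], sign=-1
Σ_t [0,1]: t=0:+1/52254720 t=1:−1/87091200 = 1/130636800
(3j)²=88/20349 [(4 7 7; 1 -6 5)], sign=+1
⇒ 4πI² = 116640/1356277
I = (-1)√(116640/1356277/(4π)) = -0.08272650

-0.082726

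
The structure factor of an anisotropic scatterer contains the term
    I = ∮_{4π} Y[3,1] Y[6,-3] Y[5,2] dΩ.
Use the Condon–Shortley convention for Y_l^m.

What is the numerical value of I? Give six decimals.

-0.152880

Rules hold: Σm=0, L=14 even, 3≤5≤9.
N = 7·13·11 = 1001
Δ = 4!·2!·8!/15! = 1/675675
Racah Σ t=1..3: t=1:−1/8640 t=2:+1/2304 t=3:−1/8640 = 7/34560
⇒ 3j(3 6 5; 0 0 0)² = 7/429, sgn -1
Racah Σ t=0..2: t=0:+1/34560 t=1:−1/8640 t=2:+1/40320 = -1/16128
⇒ 3j(3 6 5; 1 -3 2)² = 18/1001, sgn +1
4πI² = N·(3j₀)²·(3jₘ)² = 42/143
I = -1·√(0.293706/4π) = -0.15288036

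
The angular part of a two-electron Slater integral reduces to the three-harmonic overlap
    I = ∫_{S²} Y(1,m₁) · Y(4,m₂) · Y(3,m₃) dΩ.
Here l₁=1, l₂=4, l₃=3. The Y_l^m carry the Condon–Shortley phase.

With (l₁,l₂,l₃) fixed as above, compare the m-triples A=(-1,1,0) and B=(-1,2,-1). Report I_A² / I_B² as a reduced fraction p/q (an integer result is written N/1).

l's match ⇒ only the (l;m) 3-j factors differ between A and B.
A: triangle coeff Δ(1,4,3) = 1/252; Σ_t [2,2]: t=2:+1/72 = 1/72; (3j)²=5/126 [(1 4 3; -1 1 0)], sign=-1
B: triangle coeff Δ(1,4,3) = 1/252; Σ_t [2,2]: t=2:+1/96 = 1/96; (3j)²=5/84 [(1 4 3; -1 2 -1)], sign=+1
I_A²/I_B² = (5/126)/(5/84) = 2/3

2/3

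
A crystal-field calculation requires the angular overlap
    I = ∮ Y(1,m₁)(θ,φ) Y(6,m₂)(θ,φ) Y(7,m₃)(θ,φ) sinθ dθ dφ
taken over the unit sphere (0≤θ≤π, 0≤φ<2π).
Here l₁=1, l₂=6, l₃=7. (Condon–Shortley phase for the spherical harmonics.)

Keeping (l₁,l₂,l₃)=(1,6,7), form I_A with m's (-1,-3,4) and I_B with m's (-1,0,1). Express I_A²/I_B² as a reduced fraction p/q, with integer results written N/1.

55/28

Shared (l₁,l₂,l₃)=(1,6,7): N and (l;000)² cancel in I_A²/I_B².
A: Δ = 0!·2!·12!/15! = 1/1365; Racah Σ t=0..0: t=0:+1/4354560 = 1/4354560; ⇒ 3j(1 6 7; -1 -3 4)² = 11/273, sgn -1
B: Δ = 0!·2!·12!/15! = 1/1365; Racah Σ t=0..0: t=0:+1/1036800 = 1/1036800; ⇒ 3j(1 6 7; -1 0 1)² = 4/195, sgn +1
I_A²/I_B² = (11/273)/(4/195) = 55/28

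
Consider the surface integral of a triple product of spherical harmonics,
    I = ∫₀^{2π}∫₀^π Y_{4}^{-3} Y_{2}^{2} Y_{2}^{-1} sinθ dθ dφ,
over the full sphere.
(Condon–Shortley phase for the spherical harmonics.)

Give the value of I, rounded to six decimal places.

0.000000

m-sum = -3 + 2 − 1 = -2 ≠ 0 ⇒ I = 0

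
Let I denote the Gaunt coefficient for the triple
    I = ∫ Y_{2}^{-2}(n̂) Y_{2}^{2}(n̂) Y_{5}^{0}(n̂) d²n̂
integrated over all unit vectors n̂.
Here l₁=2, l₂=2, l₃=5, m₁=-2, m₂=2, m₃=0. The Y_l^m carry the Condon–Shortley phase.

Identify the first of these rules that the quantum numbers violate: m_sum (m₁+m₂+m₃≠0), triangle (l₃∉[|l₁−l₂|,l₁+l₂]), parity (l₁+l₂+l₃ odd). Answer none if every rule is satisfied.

m₁+m₂+m₃ = -2 + 2 + 0 = 0  ✓
triangle: |2−2|=0 ≤ l₃=5 ≤ 2+2=4  ✗
parity: l₁+l₂+l₃ = 9 is odd

triangle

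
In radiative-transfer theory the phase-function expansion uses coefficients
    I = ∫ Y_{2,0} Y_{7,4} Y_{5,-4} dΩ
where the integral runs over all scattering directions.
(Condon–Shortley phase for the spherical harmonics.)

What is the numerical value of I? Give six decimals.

m-sum 0 ✓  L=14 even ✓  5≤5≤9 ✓
Π(2lᵢ+1) = 5×15×11 = 825
triangle coeff Δ(2,7,5) = 1/15015
Σ_t [2,2]: t=2:+1/57600 = 1/57600
(3j)²=21/715 [(2 7 5; 0 0 0)], sign=-1
Σ_t [2,2]: t=2:+1/1451520 = 1/1451520
(3j)²=1/91 [(2 7 5; 0 4 -4)], sign=-1
⇒ 4πI² = 45/169
I = (+1)√(45/169/(4π)) = 0.14556534

0.145565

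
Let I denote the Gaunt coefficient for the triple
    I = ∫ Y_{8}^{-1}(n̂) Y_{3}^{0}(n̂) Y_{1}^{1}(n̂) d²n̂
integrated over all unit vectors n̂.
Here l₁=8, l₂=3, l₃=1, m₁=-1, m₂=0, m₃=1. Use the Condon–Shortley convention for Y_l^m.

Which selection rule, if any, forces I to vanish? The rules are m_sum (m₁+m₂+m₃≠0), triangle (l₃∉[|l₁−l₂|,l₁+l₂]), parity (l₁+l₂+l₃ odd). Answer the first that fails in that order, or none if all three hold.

triangle

Σmᵢ = 0  ✓
l₃∈[|l₁−l₂|,l₁+l₂]=[5,11], have l₃=1  ✗
Σlᵢ = 12 ⇒ even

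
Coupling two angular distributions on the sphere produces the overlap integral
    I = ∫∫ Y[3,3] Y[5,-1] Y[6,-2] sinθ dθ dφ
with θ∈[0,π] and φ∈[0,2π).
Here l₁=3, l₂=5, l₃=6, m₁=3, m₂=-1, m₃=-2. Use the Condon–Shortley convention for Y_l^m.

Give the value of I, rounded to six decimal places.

-0.174062

m-sum 0 ✓  L=14 even ✓  2≤6≤8 ✓
Π(2lᵢ+1) = 7×11×13 = 1001
triangle coeff Δ(3,5,6) = 1/675675
Σ_t [0,2]: t=0:+1/8640 t=1:−1/2304 t=2:+1/8640 = -7/34560
(3j)²=7/429 [(3 5 6; 0 0 0)], sign=-1
Σ_t [0,0]: t=0:+1/27648 = 1/27648
(3j)²=10/429 [(3 5 6; 3 -1 -2)], sign=+1
⇒ 4πI² = 490/1287
I = (-1)√(490/1287/(4π)) = -0.17406195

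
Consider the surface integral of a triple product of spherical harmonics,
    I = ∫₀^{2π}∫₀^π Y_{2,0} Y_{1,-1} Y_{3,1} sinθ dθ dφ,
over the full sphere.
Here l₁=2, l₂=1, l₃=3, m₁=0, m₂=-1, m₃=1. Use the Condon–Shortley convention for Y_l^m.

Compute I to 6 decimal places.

-0.202301

Checks pass: Σm=0; 6 even; l₃=3∈[1,3].
(2·2+1)(2·1+1)(2·3+1) = 105
Δ: 0! 4! 2! / 7! → 1/105
sum: t=0:+1/4 = 1/4
3j²(2 1 3; 0 0 0) = Δ·Π!·Σ² = 3/35  (sign -1)
sum: t=0:+1/8 = 1/8
3j²(2 1 3; 0 -1 1) = Δ·Π!·Σ² = 2/35  (sign +1)
combine: 4πI² = 105·3/35·2/35 = 18/35
take √, sign -1: I = -0.20230066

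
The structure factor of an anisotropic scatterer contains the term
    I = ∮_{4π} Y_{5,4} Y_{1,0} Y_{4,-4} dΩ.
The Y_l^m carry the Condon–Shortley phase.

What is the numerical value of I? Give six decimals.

m-sum 0 ✓  L=10 even ✓  4≤4≤6 ✓
Π(2lᵢ+1) = 11×3×9 = 297
triangle coeff Δ(5,1,4) = 1/495
Σ_t [1,1]: t=1:−1/576 = -1/576
(3j)²=5/99 [(5 1 4; 0 0 0)], sign=-1
Σ_t [1,1]: t=1:−1/40320 = -1/40320
(3j)²=1/55 [(5 1 4; 4 0 -4)], sign=-1
⇒ 4πI² = 3/11
I = (+1)√(3/11/(4π)) = 0.14731920

0.147319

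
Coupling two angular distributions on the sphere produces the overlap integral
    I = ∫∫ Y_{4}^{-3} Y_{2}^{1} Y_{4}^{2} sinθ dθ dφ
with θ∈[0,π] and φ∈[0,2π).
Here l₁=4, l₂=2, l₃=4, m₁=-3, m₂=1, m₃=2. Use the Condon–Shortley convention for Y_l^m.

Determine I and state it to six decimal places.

Checks pass: Σm=0; 10 even; l₃=4∈[2,6].
(2·4+1)(2·2+1)(2·4+1) = 405
Δ: 2! 6! 2! / 11! → 1/13860
sum: t=0:+1/192 t=1:−1/36 t=2:+1/192 = -5/288
3j²(4 2 4; 0 0 0) = Δ·Π!·Σ² = 20/693  (sign -1)
sum: t=1:−1/1440 t=2:+1/240 = 1/288
3j²(4 2 4; -3 1 2) = Δ·Π!·Σ² = 5/132  (sign +1)
combine: 4πI² = 405·20/693·5/132 = 375/847
take √, sign -1: I = -0.18770204

-0.187702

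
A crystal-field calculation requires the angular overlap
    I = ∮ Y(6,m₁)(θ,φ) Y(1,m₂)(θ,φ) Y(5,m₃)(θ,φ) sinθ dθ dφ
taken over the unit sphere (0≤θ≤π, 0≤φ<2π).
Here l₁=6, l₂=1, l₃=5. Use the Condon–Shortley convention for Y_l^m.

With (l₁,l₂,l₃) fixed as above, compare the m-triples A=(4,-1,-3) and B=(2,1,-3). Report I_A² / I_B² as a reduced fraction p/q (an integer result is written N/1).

Shared (l₁,l₂,l₃)=(6,1,5): N and (l;000)² cancel in I_A²/I_B².
A: Δ = 2!·10!·0!/13! = 1/858; Racah Σ t=0..0: t=0:+1/161280 = 1/161280; ⇒ 3j(6 1 5; 4 -1 -3)² = 15/286, sgn +1
B: Δ = 2!·10!·0!/13! = 1/858; Racah Σ t=2..2: t=2:+1/161280 = 1/161280; ⇒ 3j(6 1 5; 2 1 -3)² = 1/143, sgn +1
I_A²/I_B² = (15/286)/(1/143) = 15/2

15/2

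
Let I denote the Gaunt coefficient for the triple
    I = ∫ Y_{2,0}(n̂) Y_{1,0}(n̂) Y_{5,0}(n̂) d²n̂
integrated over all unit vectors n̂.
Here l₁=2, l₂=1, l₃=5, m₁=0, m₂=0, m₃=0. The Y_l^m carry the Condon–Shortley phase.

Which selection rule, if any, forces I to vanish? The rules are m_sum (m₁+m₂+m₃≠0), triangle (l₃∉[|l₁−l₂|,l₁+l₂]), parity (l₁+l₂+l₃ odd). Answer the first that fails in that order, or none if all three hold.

m₁+m₂+m₃ = 0 + 0 + 0 = 0  ✓
triangle: |2−1|=1 ≤ l₃=5 ≤ 2+1=3  ✗
parity: l₁+l₂+l₃ = 8 is even

triangle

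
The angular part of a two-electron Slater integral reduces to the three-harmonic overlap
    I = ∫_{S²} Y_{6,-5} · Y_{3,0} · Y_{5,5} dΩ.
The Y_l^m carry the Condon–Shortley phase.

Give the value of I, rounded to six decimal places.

0.207001

Rules hold: Σm=0, L=14 even, 3≤5≤9.
N = 13·7·11 = 1001
Δ = 4!·8!·2!/15! = 1/675675
Racah Σ t=1..3: t=1:−1/8640 t=2:+1/2304 t=3:−1/8640 = 7/34560
⇒ 3j(6 3 5; 0 0 0)² = 7/429, sgn -1
Racah Σ t=3..3: t=3:−1/483840 = -1/483840
⇒ 3j(6 3 5; -5 0 5)² = 3/91, sgn -1
4πI² = N·(3j₀)²·(3jₘ)² = 7/13
I = +1·√(0.538462/4π) = 0.20700098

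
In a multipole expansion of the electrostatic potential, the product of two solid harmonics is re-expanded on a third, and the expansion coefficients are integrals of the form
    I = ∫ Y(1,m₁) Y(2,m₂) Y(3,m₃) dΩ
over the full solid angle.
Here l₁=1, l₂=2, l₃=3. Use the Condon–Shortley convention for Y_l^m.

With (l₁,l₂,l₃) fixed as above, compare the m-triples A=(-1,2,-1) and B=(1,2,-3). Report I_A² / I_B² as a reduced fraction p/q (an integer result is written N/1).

l's match ⇒ only the (l;m) 3-j factors differ between A and B.
A: triangle coeff Δ(1,2,3) = 1/105; Σ_t [0,0]: t=0:+1/48 = 1/48; (3j)²=1/105 [(1 2 3; -1 2 -1)], sign=+1
B: triangle coeff Δ(1,2,3) = 1/105; Σ_t [0,0]: t=0:+1/48 = 1/48; (3j)²=1/7 [(1 2 3; 1 2 -3)], sign=+1
I_A²/I_B² = (1/105)/(1/7) = 1/15

1/15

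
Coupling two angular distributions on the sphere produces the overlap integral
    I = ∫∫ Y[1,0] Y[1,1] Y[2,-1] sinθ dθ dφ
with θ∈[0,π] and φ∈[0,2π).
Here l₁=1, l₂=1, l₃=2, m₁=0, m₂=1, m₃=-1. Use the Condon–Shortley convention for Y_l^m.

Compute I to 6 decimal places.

-0.218510

m-sum 0 ✓  L=4 even ✓  0≤2≤2 ✓
Π(2lᵢ+1) = 3×3×5 = 45
triangle coeff Δ(1,1,2) = 1/30
Σ_t [0,0]: t=0:+1/1 = 1/1
(3j)²=2/15 [(1 1 2; 0 0 0)], sign=+1
Σ_t [0,0]: t=0:+1/2 = 1/2
(3j)²=1/10 [(1 1 2; 0 1 -1)], sign=-1
⇒ 4πI² = 3/5
I = (-1)√(3/5/(4π)) = -0.21850969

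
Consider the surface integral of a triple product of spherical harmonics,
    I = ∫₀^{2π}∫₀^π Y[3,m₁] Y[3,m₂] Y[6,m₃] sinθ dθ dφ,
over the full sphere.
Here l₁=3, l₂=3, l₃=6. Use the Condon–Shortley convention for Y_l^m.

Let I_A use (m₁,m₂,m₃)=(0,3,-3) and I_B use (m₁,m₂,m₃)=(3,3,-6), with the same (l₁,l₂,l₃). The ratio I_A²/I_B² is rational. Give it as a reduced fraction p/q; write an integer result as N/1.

l's match ⇒ only the (l;m) 3-j factors differ between A and B.
A: triangle coeff Δ(3,3,6) = 1/12012; Σ_t [0,0]: t=0:+1/25920 = 1/25920; (3j)²=1/143 [(3 3 6; 0 3 -3)], sign=-1
B: triangle coeff Δ(3,3,6) = 1/12012; Σ_t [0,0]: t=0:+1/518400 = 1/518400; (3j)²=1/13 [(3 3 6; 3 3 -6)], sign=+1
I_A²/I_B² = (1/143)/(1/13) = 1/11

1/11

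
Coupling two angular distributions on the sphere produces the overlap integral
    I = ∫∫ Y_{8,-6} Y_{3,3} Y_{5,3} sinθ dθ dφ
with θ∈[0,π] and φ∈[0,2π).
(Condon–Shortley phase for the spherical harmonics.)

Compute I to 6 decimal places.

Rules hold: Σm=0, L=16 even, 5≤5≤11.
N = 17·7·11 = 1309
Δ = 6!·10!·0!/17! = 1/136136
Racah Σ t=3..3: t=3:−1/518400 = -1/518400
⇒ 3j(8 3 5; 0 0 0)² = 56/2431, sgn +1
Racah Σ t=6..6: t=6:+1/58060800 = 1/58060800
⇒ 3j(8 3 5; -6 3 3)² = 3/136, sgn +1
4πI² = N·(3j₀)²·(3jₘ)² = 147/221
I = +1·√(0.665158/4π) = 0.23006873

0.230069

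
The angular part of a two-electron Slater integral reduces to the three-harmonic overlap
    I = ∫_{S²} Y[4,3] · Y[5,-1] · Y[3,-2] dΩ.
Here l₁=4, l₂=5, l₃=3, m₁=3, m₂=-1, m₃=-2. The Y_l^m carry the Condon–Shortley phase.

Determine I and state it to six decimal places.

0.160929

Rules hold: Σm=0, L=12 even, 1≤3≤9.
N = 9·11·7 = 693
Δ = 6!·2!·4!/13! = 1/180180
Racah Σ t=2..4: t=2:+1/576 t=3:−1/144 t=4:+1/576 = -1/288
⇒ 3j(4 5 3; 0 0 0)² = 20/1001, sgn +1
Racah Σ t=0..1: t=0:+1/17280 t=1:−1/1440 = -11/17280
⇒ 3j(4 5 3; 3 -1 -2)² = 11/468, sgn +1
4πI² = N·(3j₀)²·(3jₘ)² = 55/169
I = +1·√(0.325444/4π) = 0.16092854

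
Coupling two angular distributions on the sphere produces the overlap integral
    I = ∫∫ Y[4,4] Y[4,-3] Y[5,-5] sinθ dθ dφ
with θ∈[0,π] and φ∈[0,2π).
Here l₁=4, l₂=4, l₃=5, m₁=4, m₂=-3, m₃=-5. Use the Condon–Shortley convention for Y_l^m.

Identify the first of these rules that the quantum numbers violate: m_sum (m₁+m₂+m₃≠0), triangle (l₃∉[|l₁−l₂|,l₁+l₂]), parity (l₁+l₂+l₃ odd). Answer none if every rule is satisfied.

azimuthal sum: 4 − 3 − 5 = -4  ✗
0 ≤ 5 ≤ 8 (triangle on l)
L = 4 + 4 + 5 = 13 (odd)

m_sum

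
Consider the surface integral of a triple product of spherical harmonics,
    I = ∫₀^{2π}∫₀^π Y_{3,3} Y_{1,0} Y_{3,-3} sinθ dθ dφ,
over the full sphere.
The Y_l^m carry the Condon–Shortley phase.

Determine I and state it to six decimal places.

Σlᵢ=7 odd — θ-integrand is odd under cosθ→−cosθ; I=0

0.000000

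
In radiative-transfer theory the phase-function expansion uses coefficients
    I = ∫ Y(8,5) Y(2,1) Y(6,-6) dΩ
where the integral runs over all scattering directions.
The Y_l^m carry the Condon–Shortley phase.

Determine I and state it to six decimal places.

Rules hold: Σm=0, L=16 even, 6≤6≤10.
N = 17·5·13 = 1105
Δ = 4!·12!·0!/17! = 1/30940
Racah Σ t=2..2: t=2:+1/2073600 = 1/2073600
⇒ 3j(8 2 6; 0 0 0)² = 28/1105, sgn +1
Racah Σ t=3..3: t=3:−1/2874009600 = -1/2874009600
⇒ 3j(8 2 6; 5 1 -6)² = 1/2380, sgn -1
4πI² = N·(3j₀)²·(3jₘ)² = 1/85
I = -1·√(0.0117647/4π) = -0.03059748

-0.030597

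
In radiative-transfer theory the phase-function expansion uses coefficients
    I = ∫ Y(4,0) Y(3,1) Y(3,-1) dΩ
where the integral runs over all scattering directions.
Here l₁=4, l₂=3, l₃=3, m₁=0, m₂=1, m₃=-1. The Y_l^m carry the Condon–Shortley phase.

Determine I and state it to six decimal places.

-0.025645

m-sum 0 ✓  L=10 even ✓  1≤3≤7 ✓
Π(2lᵢ+1) = 9×7×7 = 441
triangle coeff Δ(4,3,3) = 1/34650
Σ_t [1,3]: t=1:−1/72 t=2:+1/16 t=3:−1/72 = 5/144
(3j)²=2/77 [(4 3 3; 0 0 0)], sign=-1
Σ_t [2,4]: t=2:+1/32 t=3:−1/36 t=4:+1/1152 = 5/1152
(3j)²=1/1386 [(4 3 3; 0 1 -1)], sign=+1
⇒ 4πI² = 1/121
I = (-1)√(1/121/(4π)) = -0.02564498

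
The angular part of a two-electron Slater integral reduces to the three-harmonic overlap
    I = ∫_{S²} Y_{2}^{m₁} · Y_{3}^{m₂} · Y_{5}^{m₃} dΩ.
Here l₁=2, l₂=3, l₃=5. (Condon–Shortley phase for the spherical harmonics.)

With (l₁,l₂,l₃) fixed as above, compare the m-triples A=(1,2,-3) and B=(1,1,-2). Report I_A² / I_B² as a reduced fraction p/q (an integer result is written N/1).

l's match ⇒ only the (l;m) 3-j factors differ between A and B.
A: triangle coeff Δ(2,3,5) = 1/2310; Σ_t [0,0]: t=0:+1/720 = 1/720; (3j)²=8/165 [(2 3 5; 1 2 -3)], sign=+1
B: triangle coeff Δ(2,3,5) = 1/2310; Σ_t [0,0]: t=0:+1/288 = 1/288; (3j)²=1/22 [(2 3 5; 1 1 -2)], sign=-1
I_A²/I_B² = (8/165)/(1/22) = 16/15

16/15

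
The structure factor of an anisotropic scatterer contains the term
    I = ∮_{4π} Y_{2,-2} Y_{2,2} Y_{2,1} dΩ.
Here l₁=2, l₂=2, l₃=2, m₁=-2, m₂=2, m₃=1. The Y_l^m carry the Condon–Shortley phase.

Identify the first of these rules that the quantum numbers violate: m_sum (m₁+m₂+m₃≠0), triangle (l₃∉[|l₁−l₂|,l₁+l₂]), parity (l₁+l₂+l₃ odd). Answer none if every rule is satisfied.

Σmᵢ = 1  ✗
l₃∈[|l₁−l₂|,l₁+l₂]=[0,4], have l₃=2
Σlᵢ = 6 ⇒ even

m_sum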